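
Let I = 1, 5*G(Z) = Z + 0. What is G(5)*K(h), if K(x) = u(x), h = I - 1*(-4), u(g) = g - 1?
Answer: 4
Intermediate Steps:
G(Z) = Z/5 (G(Z) = (Z + 0)/5 = Z/5)
u(g) = -1 + g
h = 5 (h = 1 - 1*(-4) = 1 + 4 = 5)
K(x) = -1 + x
G(5)*K(h) = ((⅕)*5)*(-1 + 5) = 1*4 = 4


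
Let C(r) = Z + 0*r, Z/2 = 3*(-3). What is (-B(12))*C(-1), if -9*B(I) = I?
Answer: -24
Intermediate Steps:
Z = -18 (Z = 2*(3*(-3)) = 2*(-9) = -18)
B(I) = -I/9
C(r) = -18 (C(r) = -18 + 0*r = -18 + 0 = -18)
(-B(12))*C(-1) = -(-1)*12/9*(-18) = -1*(-4/3)*(-18) = (4/3)*(-18) = -24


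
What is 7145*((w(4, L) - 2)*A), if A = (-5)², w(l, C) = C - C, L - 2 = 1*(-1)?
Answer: -357250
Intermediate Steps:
L = 1 (L = 2 + 1*(-1) = 2 - 1 = 1)
w(l, C) = 0
A = 25
7145*((w(4, L) - 2)*A) = 7145*((0 - 2)*25) = 7145*(-2*25) = 7145*(-50) = -357250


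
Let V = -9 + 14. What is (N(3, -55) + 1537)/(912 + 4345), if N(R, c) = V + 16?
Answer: 1558/5257 ≈ 0.29637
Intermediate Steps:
V = 5
N(R, c) = 21 (N(R, c) = 5 + 16 = 21)
(N(3, -55) + 1537)/(912 + 4345) = (21 + 1537)/(912 + 4345) = 1558/5257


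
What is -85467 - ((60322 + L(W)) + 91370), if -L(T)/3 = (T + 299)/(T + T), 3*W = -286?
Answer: -10435137/44 ≈ -2.3716e+5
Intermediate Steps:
W = -286/3 (W = (1/3)*(-286) = -286/3 ≈ -95.333)
L(T) = -3*(299 + T)/(2*T) (L(T) = -3*(T + 299)/(T + T) = -3*(299 + T)/(2*T))
-85467 - ((60322 + L(W)) + 91370) = -85467 - ((60322 + 3*(-299 - 1*(-286/3))/(2*(-286/3))) + 91370) = -85467 - ((60322 + (3/2)*(-3/286)*(-299 + 286/3)) + 91370) = -85467 - ((60322 + (3/2)*(-3/286)*(-611/3)) + 91370) = -85467 - ((60322 + 141/44) + 91370) = -85467 - (2654309/44 + 91370) = -85467 - 1*6674589/44 = -85467 - 6674589/44 = -10435137/44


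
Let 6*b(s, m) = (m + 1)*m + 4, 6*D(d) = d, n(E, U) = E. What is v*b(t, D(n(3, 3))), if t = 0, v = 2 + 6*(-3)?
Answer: -38/3 ≈ -12.667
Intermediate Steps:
v = -16 (v = 2 - 18 = -16)
D(d) = d/6
b(s, m) = ⅔ + m*(1 + m)/6 (b(s, m) = ((m + 1)*m + 4)/6 = ((1 + m)*m + 4)/6 = (m*(1 + m) + 4)/6 = (4 + m*(1 + m))/6 = ⅔ + m*(1 + m)/6)
v*b(t, D(n(3, 3))) = -16*(⅔ + ((⅙)*3)/6 + ((⅙)*3)²/6) = -16*(⅔ + (⅙)*(½) + (½)²/6) = -16*(⅔ + 1/12 + (⅙)*(¼)) = -16*(⅔ + 1/12 + 1/24) = -16*19/24 = -38/3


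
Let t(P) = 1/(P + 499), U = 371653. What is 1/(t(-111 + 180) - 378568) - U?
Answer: -79915289518387/215026623 ≈ -3.7165e+5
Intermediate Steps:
t(P) = 1/(499 + P)
1/(t(-111 + 180) - 378568) - U = 1/(1/(499 + (-111 + 180)) - 378568) - 1*371653 = 1/(1/(499 + 69) - 378568) - 371653 = 1/(1/568 - 378568) - 371653 = 1/(-215026623/568) - 371653 = -568/215026623 - 371653 = -79915289518387/215026623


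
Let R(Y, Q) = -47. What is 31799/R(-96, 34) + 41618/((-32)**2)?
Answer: -15303065/24064 ≈ -635.93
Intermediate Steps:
31799/R(-96, 34) + 41618/((-32)**2) = 31799/(-47) + 41618/((-32)**2) = 31799*(-1/47) + 41618/1024 = -31799/47 + 41618*(1/1024) = -31799/47 + 20809/512 = -15303065/24064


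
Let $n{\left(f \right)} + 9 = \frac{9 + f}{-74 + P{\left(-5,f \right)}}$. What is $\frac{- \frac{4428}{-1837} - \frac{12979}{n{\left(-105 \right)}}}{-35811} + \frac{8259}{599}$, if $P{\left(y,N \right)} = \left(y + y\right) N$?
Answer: $\frac{300668129801758}{21869830163115} \approx 13.748$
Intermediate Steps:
$P{\left(y,N \right)} = 2 N y$ ($P{\left(y,N \right)} = 2 y N = 2 N y$)
$n{\left(f \right)} = -9 + \frac{9 + f}{-74 - 10 f}$ ($n{\left(f \right)} = -9 + \frac{9 + f}{-74 + 2 f \left(-5\right)} = -9 + \frac{9 + f}{-74 - 10 f}$)
$\frac{- \frac{4428}{-1837} - \frac{12979}{n{\left(-105 \right)}}}{-35811} + \frac{8259}{599} = \frac{- \frac{4428}{-1837} - \frac{12979}{\frac{1}{2} \frac{1}{-37 - -525} \left(675 + 91 \left(-105\right)\right)}}{-35811} + \frac{8259}{599} = \left(\left(-4428\right) \left(- \frac{1}{1837}\right) - \frac{12979}{\frac{1}{2} \frac{1}{-37 + 525} \left(675 - 9555\right)}\right) \left(- \frac{1}{35811}\right) + 8259 \cdot \frac{1}{599} = \left(\frac{4428}{1837} - \frac{12979}{\frac{1}{2} \cdot \frac{1}{488} \left(-8880\right)}\right) \left(- \frac{1}{35811}\right) + \frac{8259}{599} = \left(\frac{4428}{1837} - \frac{12979}{- \frac{555}{61}}\right) \left(- \frac{1}{35811}\right) + \frac{8259}{599} = \left(\frac{4428}{1837} - - \frac{791719}{555}\right) \left(- \frac{1}{35811}\right) + \frac{8259}{599} = \left(\frac{4428}{1837} + \frac{791719}{555}\right) \left(- \frac{1}{35811}\right) + \frac{8259}{599} = \frac{1456845343}{1019535} \left(- \frac{1}{35811}\right) + \frac{8259}{599} = - \frac{1456845343}{36510567885} + \frac{8259}{599} = \frac{300668129801758}{21869830163115}$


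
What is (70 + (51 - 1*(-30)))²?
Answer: 22801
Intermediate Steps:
(70 + (51 - 1*(-30)))² = (70 + (51 + 30))² = (70 + 81)² = 151² = 22801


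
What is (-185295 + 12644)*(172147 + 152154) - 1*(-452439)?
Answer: -55990439512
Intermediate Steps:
(-185295 + 12644)*(172147 + 152154) - 1*(-452439) = -172651*324301 + 452439 = -55990891951 + 452439 = -55990439512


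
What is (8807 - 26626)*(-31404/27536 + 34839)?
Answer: -4273420737675/6884 ≈ -6.2078e+8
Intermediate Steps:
(8807 - 26626)*(-31404/27536 + 34839) = -17819*(-31404*1/27536 + 34839) = -17819*(-7851/6884 + 34839) = -17819*239823825/6884 = -4273420737675/6884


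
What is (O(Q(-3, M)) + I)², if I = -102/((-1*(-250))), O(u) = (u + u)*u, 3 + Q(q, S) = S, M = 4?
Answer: 39601/15625 ≈ 2.5345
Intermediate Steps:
Q(q, S) = -3 + S
O(u) = 2*u² (O(u) = (2*u)*u = 2*u²)
I = -51/125 (I = -102/250 = -102*1/250 = -51/125 ≈ -0.40800)
(O(Q(-3, M)) + I)² = (2*(-3 + 4)² - 51/125)² = (2*1² - 51/125)² = (2*1 - 51/125)² = (2 - 51/125)² = (199/125)² = 39601/15625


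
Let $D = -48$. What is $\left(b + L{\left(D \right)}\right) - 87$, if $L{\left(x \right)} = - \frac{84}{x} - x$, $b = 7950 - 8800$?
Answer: $- \frac{3549}{4} \approx -887.25$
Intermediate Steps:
$b = -850$ ($b = 7950 - 8800 = -850$)
$L{\left(x \right)} = - x - \frac{84}{x}$
$\left(b + L{\left(D \right)}\right) - 87 = \left(-850 - \left(-48 + \frac{84}{-48}\right)\right) - 87 = \left(-850 + \left(48 - - \frac{7}{4}\right)\right) - 87 = \left(-850 + \left(48 + \frac{7}{4}\right)\right) - 87 = \left(-850 + \frac{199}{4}\right) - 87 = - \frac{3201}{4} - 87 = - \frac{3549}{4}$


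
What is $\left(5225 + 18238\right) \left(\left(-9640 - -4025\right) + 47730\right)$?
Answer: $988144245$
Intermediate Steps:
$\left(5225 + 18238\right) \left(\left(-9640 - -4025\right) + 47730\right) = 23463 \left(\left(-9640 + 4025\right) + 47730\right) = 23463 \left(-5615 + 47730\right) = 23463 \cdot 42115 = 988144245$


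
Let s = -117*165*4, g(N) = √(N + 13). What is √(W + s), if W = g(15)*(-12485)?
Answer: √(-77220 - 24970*√7) ≈ 378.53*I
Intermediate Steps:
g(N) = √(13 + N)
W = -24970*√7 (W = √(13 + 15)*(-12485) = √28*(-12485) = (2*√7)*(-12485) = -24970*√7 ≈ -66064.)
s = -77220 (s = -19305*4 = -77220)
√(W + s) = √(-24970*√7 - 77220) = √(-77220 - 24970*√7)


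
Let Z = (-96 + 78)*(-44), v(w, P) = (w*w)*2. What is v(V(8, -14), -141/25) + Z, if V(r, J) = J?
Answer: 1184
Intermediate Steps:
v(w, P) = 2*w² (v(w, P) = w²*2 = 2*w²)
Z = 792 (Z = -18*(-44) = 792)
v(V(8, -14), -141/25) + Z = 2*(-14)² + 792 = 2*196 + 792 = 392 + 792 = 1184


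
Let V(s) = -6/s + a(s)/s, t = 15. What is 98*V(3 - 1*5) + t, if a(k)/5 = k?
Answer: 799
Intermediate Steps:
a(k) = 5*k
V(s) = 5 - 6/s (V(s) = -6/s + (5*s)/s = -6/s + 5 = 5 - 6/s)
98*V(3 - 1*5) + t = 98*(5 - 6/(3 - 1*5)) + 15 = 98*(5 - 6/(3 - 5)) + 15 = 98*(5 - 6/(-2)) + 15 = 98*(5 - 6*(-½)) + 15 = 98*(5 + 3) + 15 = 98*8 + 15 = 784 + 15 = 799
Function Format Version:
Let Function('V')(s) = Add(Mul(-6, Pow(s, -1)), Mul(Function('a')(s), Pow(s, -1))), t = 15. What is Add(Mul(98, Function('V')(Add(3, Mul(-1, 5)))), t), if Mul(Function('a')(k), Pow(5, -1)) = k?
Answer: 799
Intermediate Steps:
Function('a')(k) = Mul(5, k)
Function('V')(s) = Add(5, Mul(-6, Pow(s, -1))) (Function('V')(s) = Add(Mul(-6, Pow(s, -1)), Mul(Mul(5, s), Pow(s, -1))) = Add(Mul(-6, Pow(s, -1)), 5) = Add(5, Mul(-6, Pow(s, -1))))
Add(Mul(98, Function('V')(Add(3, Mul(-1, 5)))), t) = Add(Mul(98, Add(5, Mul(-6, Pow(Add(3, Mul(-1, 5)), -1)))), 15) = Add(Mul(98, Add(5, Mul(-6, Pow(Add(3, -5), -1)))), 15) = Add(Mul(98, Add(5, Mul(-6, Pow(-2, -1)))), 15) = Add(Mul(98, Add(5, Mul(-6, Rational(-1, 2)))), 15) = Add(Mul(98, Add(5, 3)), 15) = Add(Mul(98, 8), 15) = Add(784, 15) = 799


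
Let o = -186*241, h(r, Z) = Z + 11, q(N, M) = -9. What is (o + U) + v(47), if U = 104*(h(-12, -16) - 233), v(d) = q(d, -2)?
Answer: -69587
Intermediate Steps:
v(d) = -9
h(r, Z) = 11 + Z
o = -44826
U = -24752 (U = 104*((11 - 16) - 233) = 104*(-5 - 233) = 104*(-238) = -24752)
(o + U) + v(47) = (-44826 - 24752) - 9 = -69578 - 9 = -69587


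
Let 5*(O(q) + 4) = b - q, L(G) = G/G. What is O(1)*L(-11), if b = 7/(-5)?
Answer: -112/25 ≈ -4.4800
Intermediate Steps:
L(G) = 1
b = -7/5 (b = 7*(-1/5) = -7/5 ≈ -1.4000)
O(q) = -107/25 - q/5 (O(q) = -4 + (-7/5 - q)/5 = -4 + (-7/25 - q/5) = -107/25 - q/5)
O(1)*L(-11) = (-107/25 - 1/5*1)*1 = (-107/25 - 1/5)*1 = -112/25*1 = -112/25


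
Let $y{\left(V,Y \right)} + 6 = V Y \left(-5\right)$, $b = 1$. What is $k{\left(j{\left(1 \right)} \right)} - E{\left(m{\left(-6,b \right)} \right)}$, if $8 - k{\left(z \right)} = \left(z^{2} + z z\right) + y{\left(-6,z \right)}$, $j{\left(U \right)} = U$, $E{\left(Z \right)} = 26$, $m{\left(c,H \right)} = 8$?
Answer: $-44$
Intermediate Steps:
$y{\left(V,Y \right)} = -6 - 5 V Y$ ($y{\left(V,Y \right)} = -6 + V Y \left(-5\right) = -6 - 5 V Y$)
$k{\left(z \right)} = 14 - 30 z - 2 z^{2}$ ($k{\left(z \right)} = 8 - \left(\left(z^{2} + z z\right) - \left(6 - 30 z\right)\right) = 8 - \left(\left(z^{2} + z^{2}\right) + \left(-6 + 30 z\right)\right) = 8 - \left(2 z^{2} + \left(-6 + 30 z\right)\right) = 8 - \left(-6 + 2 z^{2} + 30 z\right) = 14 - 30 z - 2 z^{2}$)
$k{\left(j{\left(1 \right)} \right)} - E{\left(m{\left(-6,b \right)} \right)} = \left(14 - 30 - 2 \cdot 1^{2}\right) - 26 = \left(14 - 30 - 2\right) - 26 = -18 - 26 = -44$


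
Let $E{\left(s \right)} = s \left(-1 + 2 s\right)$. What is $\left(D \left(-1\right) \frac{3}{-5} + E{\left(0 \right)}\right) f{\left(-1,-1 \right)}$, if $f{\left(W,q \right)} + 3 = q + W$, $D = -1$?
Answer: $3$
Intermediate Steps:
$f{\left(W,q \right)} = -3 + W + q$ ($f{\left(W,q \right)} = -3 + \left(q + W\right) = -3 + \left(W + q\right) = -3 + W + q$)
$\left(D \left(-1\right) \frac{3}{-5} + E{\left(0 \right)}\right) f{\left(-1,-1 \right)} = \left(\left(-1\right) \left(-1\right) \frac{3}{-5} + 0 \left(-1 + 2 \cdot 0\right)\right) \left(-3 - 1 - 1\right) = \left(1 \cdot 3 \left(- \frac{1}{5}\right) + 0 \left(-1 + 0\right)\right) \left(-5\right) = \left(1 \left(- \frac{3}{5}\right) + 0 \left(-1\right)\right) \left(-5\right) = \left(- \frac{3}{5} + 0\right) \left(-5\right) = \left(- \frac{3}{5}\right) \left(-5\right) = 3$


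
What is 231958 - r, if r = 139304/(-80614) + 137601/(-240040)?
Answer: 132016688954931/569134840 ≈ 2.3196e+5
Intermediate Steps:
r = -1309738211/569134840 (r = 139304*(-1/80614) + 137601*(-1/240040) = -69652/40307 - 137601/240040 = -1309738211/569134840 ≈ -2.3013)
231958 - r = 231958 - 1*(-1309738211/569134840) = 231958 + 1309738211/569134840 = 132016688954931/569134840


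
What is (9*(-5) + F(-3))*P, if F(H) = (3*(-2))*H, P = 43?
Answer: -1161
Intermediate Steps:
F(H) = -6*H
(9*(-5) + F(-3))*P = (9*(-5) - 6*(-3))*43 = (-45 + 18)*43 = -27*43 = -1161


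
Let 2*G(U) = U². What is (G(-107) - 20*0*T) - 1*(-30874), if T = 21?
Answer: 73197/2 ≈ 36599.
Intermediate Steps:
G(U) = U²/2
(G(-107) - 20*0*T) - 1*(-30874) = ((½)*(-107)² - 20*0*21) - 1*(-30874) = ((½)*11449 - 0*21) + 30874 = (11449/2 - 1*0) + 30874 = (11449/2 + 0) + 30874 = 11449/2 + 30874 = 73197/2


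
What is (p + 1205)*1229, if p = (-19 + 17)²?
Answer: 1485861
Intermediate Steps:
p = 4 (p = (-2)² = 4)
(p + 1205)*1229 = (4 + 1205)*1229 = 1209*1229 = 1485861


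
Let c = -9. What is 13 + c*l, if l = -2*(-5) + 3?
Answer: -104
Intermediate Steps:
l = 13 (l = 10 + 3 = 13)
13 + c*l = 13 - 9*13 = 13 - 117 = -104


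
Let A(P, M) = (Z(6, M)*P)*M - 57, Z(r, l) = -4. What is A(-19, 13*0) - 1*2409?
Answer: -2466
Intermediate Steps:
A(P, M) = -57 - 4*M*P (A(P, M) = (-4*P)*M - 57 = -4*M*P - 57 = -57 - 4*M*P)
A(-19, 13*0) - 1*2409 = (-57 - 4*13*0*(-19)) - 1*2409 = (-57 - 4*0*(-19)) - 2409 = (-57 + 0) - 2409 = -57 - 2409 = -2466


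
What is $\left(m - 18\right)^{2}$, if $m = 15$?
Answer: $9$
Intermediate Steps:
$\left(m - 18\right)^{2} = \left(15 - 18\right)^{2} = \left(-3\right)^{2} = 9$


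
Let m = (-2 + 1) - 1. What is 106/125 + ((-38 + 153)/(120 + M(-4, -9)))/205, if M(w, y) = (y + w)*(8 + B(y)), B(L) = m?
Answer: 185407/215250 ≈ 0.86136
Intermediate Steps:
m = -2 (m = -1 - 1 = -2)
B(L) = -2
M(w, y) = 6*w + 6*y (M(w, y) = (y + w)*(8 - 2) = (w + y)*6 = 6*w + 6*y)
106/125 + ((-38 + 153)/(120 + M(-4, -9)))/205 = 106/125 + ((-38 + 153)/(120 + (6*(-4) + 6*(-9))))/205 = 106*(1/125) + (115/(120 + (-24 - 54)))*(1/205) = 106/125 + (115/(120 - 78))*(1/205) = 106/125 + (115/42)*(1/205) = 106/125 + 23/1722 = 185407/215250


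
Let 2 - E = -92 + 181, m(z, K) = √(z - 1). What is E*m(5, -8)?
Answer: -174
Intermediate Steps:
m(z, K) = √(-1 + z)
E = -87 (E = 2 - (-92 + 181) = 2 - 1*89 = 2 - 89 = -87)
E*m(5, -8) = -87*√(-1 + 5) = -87*√4 = -87*2 = -174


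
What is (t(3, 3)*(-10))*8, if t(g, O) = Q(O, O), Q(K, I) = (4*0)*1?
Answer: 0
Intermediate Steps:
Q(K, I) = 0 (Q(K, I) = 0*1 = 0)
t(g, O) = 0
(t(3, 3)*(-10))*8 = (0*(-10))*8 = 0*8 = 0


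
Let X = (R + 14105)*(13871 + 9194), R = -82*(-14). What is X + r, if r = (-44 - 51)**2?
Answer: 351819470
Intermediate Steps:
R = 1148
X = 351810445 (X = (1148 + 14105)*(13871 + 9194) = 15253*23065 = 351810445)
r = 9025 (r = (-95)**2 = 9025)
X + r = 351810445 + 9025 = 351819470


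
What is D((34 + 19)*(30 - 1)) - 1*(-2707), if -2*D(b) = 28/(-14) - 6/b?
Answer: 4162199/1537 ≈ 2708.0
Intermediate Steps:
D(b) = 1 + 3/b (D(b) = -(28/(-14) - 6/b)/2 = -(28*(-1/14) - 6/b)/2 = -(-2 - 6/b)/2 = 1 + 3/b)
D((34 + 19)*(30 - 1)) - 1*(-2707) = (3 + (34 + 19)*(30 - 1))/(((34 + 19)*(30 - 1))) - 1*(-2707) = (3 + 53*29)/((53*29)) + 2707 = (3 + 1537)/1537 + 2707 = (1/1537)*1540 + 2707 = 1540/1537 + 2707 = 4162199/1537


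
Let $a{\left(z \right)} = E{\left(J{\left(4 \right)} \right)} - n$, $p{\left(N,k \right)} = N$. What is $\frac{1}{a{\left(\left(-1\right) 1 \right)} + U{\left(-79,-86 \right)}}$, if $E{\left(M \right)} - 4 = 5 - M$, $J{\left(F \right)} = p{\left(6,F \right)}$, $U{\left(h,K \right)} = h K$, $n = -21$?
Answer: $\frac{1}{6818} \approx 0.00014667$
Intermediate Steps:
$U{\left(h,K \right)} = K h$
$J{\left(F \right)} = 6$
$E{\left(M \right)} = 9 - M$ ($E{\left(M \right)} = 4 - \left(-5 + M\right) = 9 - M$)
$a{\left(z \right)} = 24$ ($a{\left(z \right)} = \left(9 - 6\right) - -21 = \left(9 - 6\right) + 21 = 3 + 21 = 24$)
$\frac{1}{a{\left(\left(-1\right) 1 \right)} + U{\left(-79,-86 \right)}} = \frac{1}{24 - -6794} = \frac{1}{24 + 6794} = \frac{1}{6818}$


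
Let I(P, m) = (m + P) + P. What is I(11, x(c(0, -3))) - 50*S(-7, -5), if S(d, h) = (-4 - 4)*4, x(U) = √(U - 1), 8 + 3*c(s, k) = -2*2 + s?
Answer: 1622 + I*√5 ≈ 1622.0 + 2.2361*I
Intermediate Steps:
c(s, k) = -4 + s/3 (c(s, k) = -8/3 + (-2*2 + s)/3 = -8/3 + (-4 + s)/3 = -8/3 + (-4/3 + s/3) = -4 + s/3)
x(U) = √(-1 + U)
S(d, h) = -32 (S(d, h) = -8*4 = -32)
I(P, m) = m + 2*P (I(P, m) = (P + m) + P = m + 2*P)
I(11, x(c(0, -3))) - 50*S(-7, -5) = (√(-1 + (-4 + (⅓)*0)) + 2*11) - 50*(-32) = (√(-1 + (-4 + 0)) + 22) + 1600 = (√(-1 - 4) + 22) + 1600 = (√(-5) + 22) + 1600 = (I*√5 + 22) + 1600 = (22 + I*√5) + 1600 = 1622 + I*√5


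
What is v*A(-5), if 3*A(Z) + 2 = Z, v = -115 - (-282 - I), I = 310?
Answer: -1113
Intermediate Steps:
v = 477 (v = -115 - (-282 - 1*310) = -115 - (-282 - 310) = -115 - 1*(-592) = -115 + 592 = 477)
A(Z) = -⅔ + Z/3
v*A(-5) = 477*(-⅔ + (⅓)*(-5)) = 477*(-⅔ - 5/3) = 477*(-7/3) = -1113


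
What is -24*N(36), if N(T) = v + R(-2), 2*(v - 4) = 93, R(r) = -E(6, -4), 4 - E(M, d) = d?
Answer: -1020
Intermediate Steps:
E(M, d) = 4 - d
R(r) = -8 (R(r) = -(4 - 1*(-4)) = -(4 + 4) = -1*8 = -8)
v = 101/2 (v = 4 + (½)*93 = 4 + 93/2 = 101/2 ≈ 50.500)
N(T) = 85/2 (N(T) = 101/2 - 8 = 85/2)
-24*N(36) = -24*85/2 = -1020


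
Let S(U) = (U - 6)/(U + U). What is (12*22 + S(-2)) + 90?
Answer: 356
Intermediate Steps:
S(U) = (-6 + U)/(2*U) (S(U) = (-6 + U)/((2*U)) = (-6 + U)*(1/(2*U)) = (-6 + U)/(2*U))
(12*22 + S(-2)) + 90 = (12*22 + (½)*(-6 - 2)/(-2)) + 90 = (264 + (½)*(-½)*(-8)) + 90 = (264 + 2) + 90 = 266 + 90 = 356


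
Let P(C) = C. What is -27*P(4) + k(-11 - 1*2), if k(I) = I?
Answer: -121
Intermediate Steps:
-27*P(4) + k(-11 - 1*2) = -27*4 + (-11 - 1*2) = -108 + (-11 - 2) = -108 - 13 = -121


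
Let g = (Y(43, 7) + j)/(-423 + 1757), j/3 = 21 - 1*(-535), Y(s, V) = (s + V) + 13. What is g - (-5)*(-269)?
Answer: -1792499/1334 ≈ -1343.7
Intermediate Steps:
Y(s, V) = 13 + V + s (Y(s, V) = (V + s) + 13 = 13 + V + s)
j = 1668 (j = 3*(21 - 1*(-535)) = 3*(21 + 535) = 3*556 = 1668)
g = 1731/1334 (g = ((13 + 7 + 43) + 1668)/(-423 + 1757) = (63 + 1668)/1334 = 1731*(1/1334) = 1731/1334 ≈ 1.2976)
g - (-5)*(-269) = 1731/1334 - (-5)*(-269) = 1731/1334 - 1*1345 = 1731/1334 - 1345 = -1792499/1334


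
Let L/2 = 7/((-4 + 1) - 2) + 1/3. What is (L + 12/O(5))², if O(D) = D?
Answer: 16/225 ≈ 0.071111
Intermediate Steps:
L = -32/15 (L = 2*(7/((-4 + 1) - 2) + 1/3) = 2*(7/(-3 - 2) + 1*(⅓)) = 2*(7/(-5) + ⅓) = 2*(7*(-⅕) + ⅓) = 2*(-7/5 + ⅓) = 2*(-16/15) = -32/15 ≈ -2.1333)
(L + 12/O(5))² = (-32/15 + 12/5)² = (4/15)² = 16/225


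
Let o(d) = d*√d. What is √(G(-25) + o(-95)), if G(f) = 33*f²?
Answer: √(20625 - 95*I*√95) ≈ 143.65 - 3.223*I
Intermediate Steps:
o(d) = d^(3/2)
√(G(-25) + o(-95)) = √(33*(-25)² + (-95)^(3/2)) = √(33*625 - 95*I*√95) = √(20625 - 95*I*√95)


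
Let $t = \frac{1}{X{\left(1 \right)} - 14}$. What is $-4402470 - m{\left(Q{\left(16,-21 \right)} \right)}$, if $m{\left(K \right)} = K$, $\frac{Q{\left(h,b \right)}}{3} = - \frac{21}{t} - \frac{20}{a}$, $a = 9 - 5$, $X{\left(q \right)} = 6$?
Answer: $-4402959$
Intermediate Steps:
$a = 4$ ($a = 9 - 5 = 4$)
$t = - \frac{1}{8}$ ($t = \frac{1}{6 - 14} = \frac{1}{-8} = - \frac{1}{8} \approx -0.125$)
$Q{\left(h,b \right)} = 489$ ($Q{\left(h,b \right)} = 3 \left(- \frac{21}{- \frac{1}{8}} - \frac{20}{4}\right) = 3 \left(\left(-21\right) \left(-8\right) - 5\right) = 3 \left(168 - 5\right) = 3 \cdot 163 = 489$)
$-4402470 - m{\left(Q{\left(16,-21 \right)} \right)} = -4402470 - 489 = -4402959$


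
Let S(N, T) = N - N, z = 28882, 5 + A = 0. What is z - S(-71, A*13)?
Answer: 28882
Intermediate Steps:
A = -5 (A = -5 + 0 = -5)
S(N, T) = 0
z - S(-71, A*13) = 28882 - 1*0 = 28882 + 0 = 28882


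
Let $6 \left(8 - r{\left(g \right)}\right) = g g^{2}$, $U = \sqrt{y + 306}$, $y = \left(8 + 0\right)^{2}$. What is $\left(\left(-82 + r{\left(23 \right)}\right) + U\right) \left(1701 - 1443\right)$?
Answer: $-542273 + 258 \sqrt{370} \approx -5.3731 \cdot 10^{5}$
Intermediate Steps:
$y = 64$ ($y = 8^{2} = 64$)
$U = \sqrt{370}$ ($U = \sqrt{64 + 306} = \sqrt{370} \approx 19.235$)
$r{\left(g \right)} = 8 - \frac{g^{3}}{6}$ ($r{\left(g \right)} = 8 - \frac{g g^{2}}{6} = 8 - \frac{g^{3}}{6}$)
$\left(\left(-82 + r{\left(23 \right)}\right) + U\right) \left(1701 - 1443\right) = \left(\left(-82 + \left(8 - \frac{23^{3}}{6}\right)\right) + \sqrt{370}\right) \left(1701 - 1443\right) = \left(\left(-82 + \left(8 - \frac{12167}{6}\right)\right) + \sqrt{370}\right) \left(1701 - 1443\right) = \left(\left(-82 + \left(8 - \frac{12167}{6}\right)\right) + \sqrt{370}\right) 258 = \left(\left(-82 - \frac{12119}{6}\right) + \sqrt{370}\right) 258 = \left(- \frac{12611}{6} + \sqrt{370}\right) 258 = -542273 + 258 \sqrt{370}$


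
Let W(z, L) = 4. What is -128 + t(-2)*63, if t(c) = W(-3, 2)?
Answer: 124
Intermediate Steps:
t(c) = 4
-128 + t(-2)*63 = -128 + 4*63 = -128 + 252 = 124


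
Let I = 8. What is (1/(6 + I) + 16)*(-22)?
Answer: -2475/7 ≈ -353.57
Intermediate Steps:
(1/(6 + I) + 16)*(-22) = (1/(6 + 8) + 16)*(-22) = (1/14 + 16)*(-22) = (225/14)*(-22) = -2475/7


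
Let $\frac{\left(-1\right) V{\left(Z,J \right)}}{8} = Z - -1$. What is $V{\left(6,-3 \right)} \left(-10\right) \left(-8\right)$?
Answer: $-4480$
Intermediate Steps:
$V{\left(Z,J \right)} = -8 - 8 Z$ ($V{\left(Z,J \right)} = - 8 \left(Z - -1\right) = - 8 \left(Z + 1\right) = - 8 \left(1 + Z\right) = -8 - 8 Z$)
$V{\left(6,-3 \right)} \left(-10\right) \left(-8\right) = \left(-8 - 48\right) \left(-10\right) \left(-8\right) = \left(-56\right) \left(-10\right) \left(-8\right) = 560 \left(-8\right) = -4480$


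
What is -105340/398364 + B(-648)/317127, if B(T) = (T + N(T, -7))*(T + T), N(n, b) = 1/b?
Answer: 175709840939/73693655133 ≈ 2.3843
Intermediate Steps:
B(T) = 2*T*(-⅐ + T) (B(T) = (T + 1/(-7))*(T + T) = (T - ⅐)*(2*T) = (-⅐ + T)*(2*T) = 2*T*(-⅐ + T))
-105340/398364 + B(-648)/317127 = -105340/398364 + ((2/7)*(-648)*(-1 + 7*(-648)))/317127 = -105340*1/398364 + ((2/7)*(-648)*(-1 - 4536))*(1/317127) = -26335/99591 + ((2/7)*(-648)*(-4537))*(1/317127) = -26335/99591 + (5879952/7)*(1/317127) = -26335/99591 + 1959984/739963 = 175709840939/73693655133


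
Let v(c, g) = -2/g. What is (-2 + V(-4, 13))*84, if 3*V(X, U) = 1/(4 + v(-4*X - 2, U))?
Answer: -4018/25 ≈ -160.72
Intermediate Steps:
V(X, U) = 1/(3*(4 - 2/U))
(-2 + V(-4, 13))*84 = (-2 + (⅙)*13/(-1 + 2*13))*84 = (-2 + (⅙)*13/(-1 + 26))*84 = (-2 + (⅙)*13/25)*84 = (-2 + (⅙)*13*(1/25))*84 = (-2 + 13/150)*84 = -287/150*84 = -4018/25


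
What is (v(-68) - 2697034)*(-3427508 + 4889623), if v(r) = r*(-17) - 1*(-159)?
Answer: -3941451185685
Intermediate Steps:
v(r) = 159 - 17*r (v(r) = -17*r + 159 = 159 - 17*r)
(v(-68) - 2697034)*(-3427508 + 4889623) = ((159 - 17*(-68)) - 2697034)*(-3427508 + 4889623) = ((159 + 1156) - 2697034)*1462115 = (1315 - 2697034)*1462115 = -2695719*1462115 = -3941451185685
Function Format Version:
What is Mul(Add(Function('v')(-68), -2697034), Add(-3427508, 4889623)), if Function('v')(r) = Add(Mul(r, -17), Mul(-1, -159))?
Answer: -3941451185685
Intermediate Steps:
Function('v')(r) = Add(159, Mul(-17, r)) (Function('v')(r) = Add(Mul(-17, r), 159) = Add(159, Mul(-17, r)))
Mul(Add(Function('v')(-68), -2697034), Add(-3427508, 4889623)) = Mul(Add(Add(159, Mul(-17, -68)), -2697034), Add(-3427508, 4889623)) = Mul(Add(Add(159, 1156), -2697034), 1462115) = Mul(Add(1315, -2697034), 1462115) = Mul(-2695719, 1462115) = -3941451185685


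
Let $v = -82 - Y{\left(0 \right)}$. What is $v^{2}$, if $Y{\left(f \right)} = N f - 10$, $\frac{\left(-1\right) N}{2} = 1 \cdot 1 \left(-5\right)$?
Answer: $5184$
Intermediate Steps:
$N = 10$ ($N = - 2 \cdot 1 \cdot 1 \left(-5\right) = - 2 \cdot 1 \left(-5\right) = \left(-2\right) \left(-5\right) = 10$)
$Y{\left(f \right)} = -10 + 10 f$ ($Y{\left(f \right)} = 10 f - 10 = -10 + 10 f$)
$v = -72$ ($v = -82 - \left(-10 + 10 \cdot 0\right) = -82 - \left(-10 + 0\right) = -82 - -10 = -82 + 10 = -72$)
$v^{2} = \left(-72\right)^{2} = 5184$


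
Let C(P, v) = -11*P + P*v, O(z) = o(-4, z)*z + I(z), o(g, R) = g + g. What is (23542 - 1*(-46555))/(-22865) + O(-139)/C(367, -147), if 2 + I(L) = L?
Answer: -4086846557/1325849890 ≈ -3.0824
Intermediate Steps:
o(g, R) = 2*g
I(L) = -2 + L
O(z) = -2 - 7*z (O(z) = (2*(-4))*z + (-2 + z) = -8*z + (-2 + z) = -2 - 7*z)
(23542 - 1*(-46555))/(-22865) + O(-139)/C(367, -147) = (23542 - 1*(-46555))/(-22865) + (-2 - 7*(-139))/((367*(-11 - 147))) = (23542 + 46555)*(-1/22865) + (-2 + 973)/((367*(-158))) = 70097*(-1/22865) + 971/(-57986) = -70097/22865 + 971*(-1/57986) = -70097/22865 - 971/57986 = -4086846557/1325849890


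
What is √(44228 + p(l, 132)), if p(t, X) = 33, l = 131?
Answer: √44261 ≈ 210.38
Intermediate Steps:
√(44228 + p(l, 132)) = √(44228 + 33) = √44261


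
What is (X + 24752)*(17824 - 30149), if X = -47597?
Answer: 281564625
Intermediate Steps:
(X + 24752)*(17824 - 30149) = (-47597 + 24752)*(17824 - 30149) = -22845*(-12325) = 281564625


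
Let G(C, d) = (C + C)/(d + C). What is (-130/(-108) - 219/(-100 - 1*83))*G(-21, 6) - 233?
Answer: -1863406/8235 ≈ -226.28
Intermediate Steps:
G(C, d) = 2*C/(C + d) (G(C, d) = (2*C)/(C + d) = 2*C/(C + d))
(-130/(-108) - 219/(-100 - 1*83))*G(-21, 6) - 233 = (-130/(-108) - 219/(-100 - 1*83))*(2*(-21)/(-21 + 6)) - 233 = (-130*(-1/108) - 219/(-100 - 83))*(2*(-21)/(-15)) - 233 = (65/54 - 219/(-183))*(2*(-21)*(-1/15)) - 233 = (65/54 - 219*(-1/183))*(14/5) - 233 = (65/54 + 73/61)*(14/5) - 233 = (7907/3294)*(14/5) - 233 = 55349/8235 - 233 = -1863406/8235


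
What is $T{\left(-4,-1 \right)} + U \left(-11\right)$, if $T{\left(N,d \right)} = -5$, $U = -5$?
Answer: $50$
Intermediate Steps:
$T{\left(-4,-1 \right)} + U \left(-11\right) = -5 - -55 = -5 + 55 = 50$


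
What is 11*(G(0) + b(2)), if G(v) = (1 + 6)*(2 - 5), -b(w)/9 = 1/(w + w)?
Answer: -1023/4 ≈ -255.75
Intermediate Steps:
b(w) = -9/(2*w) (b(w) = -9/(w + w) = -9*1/(2*w) = -9/(2*w))
G(v) = -21 (G(v) = 7*(-3) = -21)
11*(G(0) + b(2)) = 11*(-21 - 9/2/2) = 11*(-21 - 9/2*½) = 11*(-21 - 9/4) = 11*(-93/4) = -1023/4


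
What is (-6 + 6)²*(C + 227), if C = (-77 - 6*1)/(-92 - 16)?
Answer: 0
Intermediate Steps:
C = 83/108 (C = (-77 - 6)/(-108) = -83*(-1/108) = 83/108 ≈ 0.76852)
(-6 + 6)²*(C + 227) = (-6 + 6)²*(83/108 + 227) = 0²*(24599/108) = 0*(24599/108) = 0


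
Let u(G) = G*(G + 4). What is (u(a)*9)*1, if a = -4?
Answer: 0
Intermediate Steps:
u(G) = G*(4 + G)
(u(a)*9)*1 = (-4*(4 - 4)*9)*1 = (-4*0*9)*1 = (0*9)*1 = 0*1 = 0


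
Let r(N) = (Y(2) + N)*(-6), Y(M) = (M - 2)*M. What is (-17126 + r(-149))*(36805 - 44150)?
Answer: 119224040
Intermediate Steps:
Y(M) = M*(-2 + M) (Y(M) = (-2 + M)*M = M*(-2 + M))
r(N) = -6*N (r(N) = (2*(-2 + 2) + N)*(-6) = (2*0 + N)*(-6) = (0 + N)*(-6) = N*(-6) = -6*N)
(-17126 + r(-149))*(36805 - 44150) = (-17126 - 6*(-149))*(36805 - 44150) = (-17126 + 894)*(-7345) = -16232*(-7345) = 119224040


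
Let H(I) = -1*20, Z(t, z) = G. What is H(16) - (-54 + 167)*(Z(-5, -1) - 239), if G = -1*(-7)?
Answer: 26196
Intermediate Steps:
G = 7
Z(t, z) = 7
H(I) = -20
H(16) - (-54 + 167)*(Z(-5, -1) - 239) = -20 - (-54 + 167)*(7 - 239) = -20 - 113*(-232) = -20 - 1*(-26216) = -20 + 26216 = 26196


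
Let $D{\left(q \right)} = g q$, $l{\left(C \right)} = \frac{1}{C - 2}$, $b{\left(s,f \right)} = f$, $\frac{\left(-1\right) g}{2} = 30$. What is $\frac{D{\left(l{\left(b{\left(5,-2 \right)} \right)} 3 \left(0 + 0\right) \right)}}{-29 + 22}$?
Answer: $0$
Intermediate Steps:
$g = -60$ ($g = \left(-2\right) 30 = -60$)
$l{\left(C \right)} = \frac{1}{-2 + C}$
$D{\left(q \right)} = - 60 q$
$\frac{D{\left(l{\left(b{\left(5,-2 \right)} \right)} 3 \left(0 + 0\right) \right)}}{-29 + 22} = \frac{\left(-60\right) \frac{3 \left(0 + 0\right)}{-2 - 2}}{-29 + 22} = \frac{\left(-60\right) \frac{3 \cdot 0}{-4}}{-7} = - \frac{\left(-60\right) \left(\left(- \frac{1}{4}\right) 0\right)}{7} = - \frac{\left(-60\right) 0}{7} = \left(- \frac{1}{7}\right) 0 = 0$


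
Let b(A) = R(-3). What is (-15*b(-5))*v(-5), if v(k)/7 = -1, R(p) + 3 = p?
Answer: -630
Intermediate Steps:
R(p) = -3 + p
v(k) = -7 (v(k) = 7*(-1) = -7)
b(A) = -6 (b(A) = -3 - 3 = -6)
(-15*b(-5))*v(-5) = -15*(-6)*(-7) = 90*(-7) = -630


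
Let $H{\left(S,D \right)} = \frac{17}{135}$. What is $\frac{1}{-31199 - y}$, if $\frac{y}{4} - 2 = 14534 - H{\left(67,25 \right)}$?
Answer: $- \frac{135}{12061237} \approx -1.1193 \cdot 10^{-5}$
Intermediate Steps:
$H{\left(S,D \right)} = \frac{17}{135}$ ($H{\left(S,D \right)} = 17 \cdot \frac{1}{135} = \frac{17}{135}$)
$y = \frac{7849372}{135}$ ($y = 8 + 4 \left(14534 - \frac{17}{135}\right) = 8 + 4 \cdot \frac{1962073}{135} = 8 + \frac{7848292}{135} = \frac{7849372}{135} \approx 58144.0$)
$\frac{1}{-31199 - y} = \frac{1}{-31199 - \frac{7849372}{135}} = \frac{1}{- \frac{12061237}{135}} = - \frac{135}{12061237}$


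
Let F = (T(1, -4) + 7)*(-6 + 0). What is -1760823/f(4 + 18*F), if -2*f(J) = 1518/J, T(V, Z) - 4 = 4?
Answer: -948496656/253 ≈ -3.7490e+6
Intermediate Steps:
T(V, Z) = 8 (T(V, Z) = 4 + 4 = 8)
F = -90 (F = (8 + 7)*(-6 + 0) = 15*(-6) = -90)
f(J) = -759/J
-1760823/f(4 + 18*F) = -1760823/((-759/(4 + 18*(-90)))) = -1760823/((-759/(4 - 1620))) = -1760823/((-759/(-1616))) = -1760823/((-759*(-1/1616))) = -1760823/759/1616 = -1760823*1616/759 = -948496656/253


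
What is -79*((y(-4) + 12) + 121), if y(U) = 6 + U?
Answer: -10665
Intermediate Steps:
-79*((y(-4) + 12) + 121) = -79*(((6 - 4) + 12) + 121) = -79*((2 + 12) + 121) = -79*(14 + 121) = -79*135 = -10665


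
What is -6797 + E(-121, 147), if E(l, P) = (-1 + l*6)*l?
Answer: 81170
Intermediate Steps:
E(l, P) = l*(-1 + 6*l) (E(l, P) = (-1 + 6*l)*l = l*(-1 + 6*l))
-6797 + E(-121, 147) = -6797 - 121*(-1 + 6*(-121)) = -6797 - 121*(-1 - 726) = -6797 - 121*(-727) = -6797 + 87967 = 81170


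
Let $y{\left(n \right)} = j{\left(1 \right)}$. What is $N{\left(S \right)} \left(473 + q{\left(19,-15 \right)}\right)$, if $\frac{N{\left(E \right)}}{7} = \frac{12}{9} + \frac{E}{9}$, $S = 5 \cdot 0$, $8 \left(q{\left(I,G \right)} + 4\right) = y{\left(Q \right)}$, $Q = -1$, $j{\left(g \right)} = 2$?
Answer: $\frac{13139}{3} \approx 4379.7$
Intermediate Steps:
$y{\left(n \right)} = 2$
$q{\left(I,G \right)} = - \frac{15}{4}$ ($q{\left(I,G \right)} = -4 + \frac{1}{8} \cdot 2 = -4 + \frac{1}{4} = - \frac{15}{4}$)
$S = 0$
$N{\left(E \right)} = \frac{28}{3} + \frac{7 E}{9}$ ($N{\left(E \right)} = 7 \left(\frac{12}{9} + \frac{E}{9}\right) = 7 \left(12 \cdot \frac{1}{9} + E \frac{1}{9}\right) = 7 \left(\frac{4}{3} + \frac{E}{9}\right) = \frac{28}{3} + \frac{7 E}{9}$)
$N{\left(S \right)} \left(473 + q{\left(19,-15 \right)}\right) = \left(\frac{28}{3} + \frac{7}{9} \cdot 0\right) \left(473 - \frac{15}{4}\right) = \left(\frac{28}{3} + 0\right) \frac{1877}{4} = \frac{28}{3} \cdot \frac{1877}{4} = \frac{13139}{3}$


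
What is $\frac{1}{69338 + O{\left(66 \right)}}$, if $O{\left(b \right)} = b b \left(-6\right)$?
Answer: $\frac{1}{43202} \approx 2.3147 \cdot 10^{-5}$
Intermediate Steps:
$O{\left(b \right)} = - 6 b^{2}$ ($O{\left(b \right)} = b^{2} \left(-6\right) = - 6 b^{2}$)
$\frac{1}{69338 + O{\left(66 \right)}} = \frac{1}{69338 - 6 \cdot 66^{2}} = \frac{1}{69338 - 26136} = \frac{1}{43202}$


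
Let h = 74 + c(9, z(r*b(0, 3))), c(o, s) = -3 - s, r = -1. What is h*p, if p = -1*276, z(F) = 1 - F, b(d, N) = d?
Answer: -19320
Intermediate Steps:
p = -276
h = 70 (h = 74 + (-3 - (1 - (-1)*0)) = 74 + (-3 - (1 - 1*0)) = 74 + (-3 - (1 + 0)) = 74 + (-3 - 1*1) = 74 + (-3 - 1) = 74 - 4 = 70)
h*p = 70*(-276) = -19320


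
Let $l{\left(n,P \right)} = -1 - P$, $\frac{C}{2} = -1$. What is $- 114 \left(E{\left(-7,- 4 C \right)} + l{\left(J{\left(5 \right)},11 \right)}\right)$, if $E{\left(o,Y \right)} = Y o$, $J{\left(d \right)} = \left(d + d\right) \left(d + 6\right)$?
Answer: $7752$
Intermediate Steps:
$C = -2$ ($C = 2 \left(-1\right) = -2$)
$J{\left(d \right)} = 2 d \left(6 + d\right)$
$- 114 \left(E{\left(-7,- 4 C \right)} + l{\left(J{\left(5 \right)},11 \right)}\right) = - 114 \left(\left(-4\right) \left(-2\right) \left(-7\right) - 12\right) = - 114 \left(8 \left(-7\right) - 12\right) = - 114 \left(-56 - 12\right) = \left(-114\right) \left(-68\right) = 7752$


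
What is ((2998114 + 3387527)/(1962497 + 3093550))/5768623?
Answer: 2128547/9722143004427 ≈ 2.1894e-7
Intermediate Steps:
((2998114 + 3387527)/(1962497 + 3093550))/5768623 = (6385641/5056047)*(1/5768623) = (6385641*(1/5056047))*(1/5768623) = (2128547/1685349)*(1/5768623) = 2128547/9722143004427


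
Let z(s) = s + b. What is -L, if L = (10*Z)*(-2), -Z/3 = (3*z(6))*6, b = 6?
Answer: -12960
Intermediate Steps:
z(s) = 6 + s (z(s) = s + 6 = 6 + s)
Z = -648 (Z = -3*3*(6 + 6)*6 = -3*3*12*6 = -108*6 = -3*216 = -648)
L = 12960 (L = (10*(-648))*(-2) = -6480*(-2) = 12960)
-L = -1*12960 = -12960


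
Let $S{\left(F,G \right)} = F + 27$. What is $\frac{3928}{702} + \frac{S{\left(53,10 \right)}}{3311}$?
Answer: $\frac{6530884}{1162161} \approx 5.6196$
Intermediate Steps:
$S{\left(F,G \right)} = 27 + F$
$\frac{3928}{702} + \frac{S{\left(53,10 \right)}}{3311} = \frac{3928}{702} + \frac{27 + 53}{3311} = 3928 \cdot \frac{1}{702} + 80 \cdot \frac{1}{3311} = \frac{1964}{351} + \frac{80}{3311} = \frac{6530884}{1162161}$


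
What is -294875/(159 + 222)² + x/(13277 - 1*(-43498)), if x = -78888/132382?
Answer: -369381404617453/181838056887675 ≈ -2.0314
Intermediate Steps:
x = -39444/66191 (x = -78888*1/132382 = -39444/66191 ≈ -0.59591)
-294875/(159 + 222)² + x/(13277 - 1*(-43498)) = -294875/(159 + 222)² - 39444/(66191*(13277 - 1*(-43498))) = -294875/(381²) - 39444/(66191*(13277 + 43498)) = -294875/145161 - 39444/66191/56775 = -294875*1/145161 - 39444/66191*1/56775 = -294875/145161 - 13148/1252664675 = -369381404617453/181838056887675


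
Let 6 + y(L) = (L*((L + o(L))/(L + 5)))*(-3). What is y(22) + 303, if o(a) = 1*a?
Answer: 1705/9 ≈ 189.44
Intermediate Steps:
o(a) = a
y(L) = -6 - 6*L**2/(5 + L) (y(L) = -6 + (L*((L + L)/(L + 5)))*(-3) = -6 + (L*((2*L)/(5 + L)))*(-3) = -6 + (L*(2*L/(5 + L)))*(-3) = -6 + (2*L**2/(5 + L))*(-3) = -6 - 6*L**2/(5 + L))
y(22) + 303 = 6*(-5 - 1*22 - 1*22**2)/(5 + 22) + 303 = 6*(-5 - 22 - 1*484)/27 + 303 = 6*(1/27)*(-5 - 22 - 484) + 303 = 6*(1/27)*(-511) + 303 = -1022/9 + 303 = 1705/9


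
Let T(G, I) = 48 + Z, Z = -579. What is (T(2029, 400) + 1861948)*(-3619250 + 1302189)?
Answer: -4313016735437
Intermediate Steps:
T(G, I) = -531 (T(G, I) = 48 - 579 = -531)
(T(2029, 400) + 1861948)*(-3619250 + 1302189) = (-531 + 1861948)*(-3619250 + 1302189) = 1861417*(-2317061) = -4313016735437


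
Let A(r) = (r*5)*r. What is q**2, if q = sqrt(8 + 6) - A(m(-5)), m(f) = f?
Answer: (125 - sqrt(14))**2 ≈ 14704.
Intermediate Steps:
A(r) = 5*r**2 (A(r) = (5*r)*r = 5*r**2)
q = -125 + sqrt(14) (q = sqrt(8 + 6) - 5*(-5)**2 = sqrt(14) - 5*25 = sqrt(14) - 1*125 = sqrt(14) - 125 = -125 + sqrt(14) ≈ -121.26)
q**2 = (-125 + sqrt(14))**2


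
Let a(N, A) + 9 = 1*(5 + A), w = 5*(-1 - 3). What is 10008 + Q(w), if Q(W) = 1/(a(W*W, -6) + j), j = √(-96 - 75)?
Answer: 2712158/271 - 3*I*√19/271 ≈ 10008.0 - 0.048253*I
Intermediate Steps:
w = -20 (w = 5*(-4) = -20)
a(N, A) = -4 + A (a(N, A) = -9 + 1*(5 + A) = -9 + (5 + A) = -4 + A)
j = 3*I*√19 (j = √(-171) = 3*I*√19 ≈ 13.077*I)
Q(W) = 1/(-10 + 3*I*√19) (Q(W) = 1/((-4 - 6) + 3*I*√19) = 1/(-10 + 3*I*√19))
10008 + Q(w) = 10008 + (-10/271 - 3*I*√19/271) = 2712158/271 - 3*I*√19/271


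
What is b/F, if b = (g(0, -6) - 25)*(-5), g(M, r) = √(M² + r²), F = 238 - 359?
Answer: -95/121 ≈ -0.78512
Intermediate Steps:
F = -121
b = 95 (b = (√(0² + (-6)²) - 25)*(-5) = (√(0 + 36) - 25)*(-5) = (√36 - 25)*(-5) = (6 - 25)*(-5) = -19*(-5) = 95)
b/F = 95/(-121) = 95*(-1/121) = -95/121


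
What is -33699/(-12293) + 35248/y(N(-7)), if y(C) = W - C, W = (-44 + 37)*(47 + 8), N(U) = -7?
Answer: -210282721/2323377 ≈ -90.507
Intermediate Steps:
W = -385 (W = -7*55 = -385)
y(C) = -385 - C
-33699/(-12293) + 35248/y(N(-7)) = -33699/(-12293) + 35248/(-385 - 1*(-7)) = -33699*(-1/12293) + 35248/(-385 + 7) = 33699/12293 + 35248/(-378) = 33699/12293 + 35248*(-1/378) = 33699/12293 - 17624/189 = -210282721/2323377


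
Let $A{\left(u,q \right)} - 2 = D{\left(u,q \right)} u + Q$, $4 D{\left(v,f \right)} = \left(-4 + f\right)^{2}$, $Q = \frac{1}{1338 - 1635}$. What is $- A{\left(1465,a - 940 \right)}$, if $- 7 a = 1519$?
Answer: $- \frac{586487169077}{1188} \approx -4.9368 \cdot 10^{8}$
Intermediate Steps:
$a = -217$ ($a = \left(- \frac{1}{7}\right) 1519 = -217$)
$Q = - \frac{1}{297}$ ($Q = \frac{1}{-297} = - \frac{1}{297} \approx -0.003367$)
$D{\left(v,f \right)} = \frac{\left(-4 + f\right)^{2}}{4}$
$A{\left(u,q \right)} = \frac{593}{297} + \frac{u \left(-4 + q\right)^{2}}{4}$ ($A{\left(u,q \right)} = 2 + \left(\frac{\left(-4 + q\right)^{2}}{4} u - \frac{1}{297}\right) = 2 + \left(\frac{u \left(-4 + q\right)^{2}}{4} - \frac{1}{297}\right) = 2 + \left(- \frac{1}{297} + \frac{u \left(-4 + q\right)^{2}}{4}\right) = \frac{593}{297} + \frac{u \left(-4 + q\right)^{2}}{4}$)
$- A{\left(1465,a - 940 \right)} = - (\frac{593}{297} + \frac{1}{4} \cdot 1465 \left(-4 - 1157\right)^{2}) = - (\frac{593}{297} + \frac{1}{4} \cdot 1465 \left(-1161\right)^{2}) = - (\frac{593}{297} + \frac{1}{4} \cdot 1465 \cdot 1347921) = - (\frac{593}{297} + \frac{1974704265}{4}) = \left(-1\right) \frac{586487169077}{1188} = - \frac{586487169077}{1188}$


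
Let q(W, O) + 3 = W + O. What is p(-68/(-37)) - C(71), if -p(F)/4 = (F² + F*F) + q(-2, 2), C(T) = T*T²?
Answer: -490000723/1369 ≈ -3.5793e+5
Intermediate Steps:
q(W, O) = -3 + O + W (q(W, O) = -3 + (W + O) = -3 + (O + W) = -3 + O + W)
C(T) = T³
p(F) = 12 - 8*F² (p(F) = -4*((F² + F*F) + (-3 + 2 - 2)) = -4*((F² + F²) - 3) = -4*(2*F² - 3) = -4*(-3 + 2*F²) = 12 - 8*F²)
p(-68/(-37)) - C(71) = (12 - 8*(-68/(-37))²) - 1*71³ = (12 - 8*(-68*(-1/37))²) - 1*357911 = (12 - 8*(68/37)²) - 357911 = (12 - 8*4624/1369) - 357911 = (12 - 36992/1369) - 357911 = -20564/1369 - 357911 = -490000723/1369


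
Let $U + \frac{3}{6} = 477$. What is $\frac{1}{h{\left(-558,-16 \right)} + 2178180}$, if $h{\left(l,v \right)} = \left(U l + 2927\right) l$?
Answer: $\frac{1}{148909860} \approx 6.7155 \cdot 10^{-9}$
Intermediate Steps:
$U = \frac{953}{2}$ ($U = - \frac{1}{2} + 477 = \frac{953}{2} \approx 476.5$)
$h{\left(l,v \right)} = l \left(2927 + \frac{953 l}{2}\right)$ ($h{\left(l,v \right)} = \left(\frac{953 l}{2} + 2927\right) l = \left(2927 + \frac{953 l}{2}\right) l = l \left(2927 + \frac{953 l}{2}\right)$)
$\frac{1}{h{\left(-558,-16 \right)} + 2178180} = \frac{1}{\frac{1}{2} \left(-558\right) \left(5854 + 953 \left(-558\right)\right) + 2178180} = \frac{1}{\frac{1}{2} \left(-558\right) \left(5854 - 531774\right) + 2178180} = \frac{1}{\frac{1}{2} \left(-558\right) \left(-525920\right) + 2178180} = \frac{1}{146731680 + 2178180} = \frac{1}{148909860}$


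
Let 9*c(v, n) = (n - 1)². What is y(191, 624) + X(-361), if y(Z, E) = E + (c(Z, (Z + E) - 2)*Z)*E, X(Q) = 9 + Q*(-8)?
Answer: 26194428995/3 ≈ 8.7315e+9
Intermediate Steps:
X(Q) = 9 - 8*Q
c(v, n) = (-1 + n)²/9 (c(v, n) = (n - 1)²/9 = (-1 + n)²/9)
y(Z, E) = E + E*Z*(-3 + E + Z)²/9 (y(Z, E) = E + (((-1 + ((Z + E) - 2))²/9)*Z)*E = E + (((-1 + ((E + Z) - 2))²/9)*Z)*E = E + (((-1 + (-2 + E + Z))²/9)*Z)*E = E + (((-3 + E + Z)²/9)*Z)*E = E + (Z*(-3 + E + Z)²/9)*E = E + E*Z*(-3 + E + Z)²/9)
y(191, 624) + X(-361) = (⅑)*624*(9 + 191*(-3 + 624 + 191)²) + (9 - 8*(-361)) = (⅑)*624*(9 + 191*812²) + (9 + 2888) = (⅑)*624*(9 + 191*659344) + 2897 = (⅑)*624*(9 + 125934704) + 2897 = (⅑)*624*125934713 + 2897 = 26194420304/3 + 2897 = 26194428995/3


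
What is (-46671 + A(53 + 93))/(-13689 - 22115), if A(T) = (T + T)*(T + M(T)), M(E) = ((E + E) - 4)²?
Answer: -24215609/35804 ≈ -676.34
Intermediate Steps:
M(E) = (-4 + 2*E)² (M(E) = (2*E - 4)² = (-4 + 2*E)²)
A(T) = 2*T*(T + 4*(-2 + T)²) (A(T) = (T + T)*(T + 4*(-2 + T)²) = (2*T)*(T + 4*(-2 + T)²) = 2*T*(T + 4*(-2 + T)²))
(-46671 + A(53 + 93))/(-13689 - 22115) = (-46671 + 2*(53 + 93)*((53 + 93) + 4*(-2 + (53 + 93))²))/(-13689 - 22115) = (-46671 + 2*146*(146 + 4*(-2 + 146)²))/(-35804) = (-46671 + 2*146*(146 + 4*144²))*(-1/35804) = (-46671 + 2*146*(146 + 4*20736))*(-1/35804) = (-46671 + 2*146*(146 + 82944))*(-1/35804) = (-46671 + 2*146*83090)*(-1/35804) = (-46671 + 24262280)*(-1/35804) = 24215609*(-1/35804) = -24215609/35804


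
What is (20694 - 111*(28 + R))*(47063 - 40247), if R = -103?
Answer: 197793504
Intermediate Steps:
(20694 - 111*(28 + R))*(47063 - 40247) = (20694 - 111*(28 - 103))*(47063 - 40247) = (20694 - 111*(-75))*6816 = (20694 + 8325)*6816 = 29019*6816 = 197793504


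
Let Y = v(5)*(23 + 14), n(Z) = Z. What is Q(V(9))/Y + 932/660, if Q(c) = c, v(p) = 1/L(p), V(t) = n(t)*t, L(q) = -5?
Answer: -58204/6105 ≈ -9.5338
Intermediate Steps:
V(t) = t² (V(t) = t*t = t²)
v(p) = -⅕ (v(p) = 1/(-5) = -⅕)
Y = -37/5 (Y = -(23 + 14)/5 = -⅕*37 = -37/5 ≈ -7.4000)
Q(V(9))/Y + 932/660 = 9²/(-37/5) + 932/660 = 81*(-5/37) + 932*(1/660) = -405/37 + 233/165 = -58204/6105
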